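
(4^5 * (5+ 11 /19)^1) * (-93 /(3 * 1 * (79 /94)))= -210724.33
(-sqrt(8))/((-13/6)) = 12* sqrt(2)/13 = 1.31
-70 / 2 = -35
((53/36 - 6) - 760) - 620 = -49843/36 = -1384.53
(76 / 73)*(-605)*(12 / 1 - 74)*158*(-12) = -5405040960 / 73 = -74041656.99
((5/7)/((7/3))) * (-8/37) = -120/1813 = -0.07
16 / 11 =1.45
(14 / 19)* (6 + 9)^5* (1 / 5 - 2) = -19136250 / 19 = -1007171.05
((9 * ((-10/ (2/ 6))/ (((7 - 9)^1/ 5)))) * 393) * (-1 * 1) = -265275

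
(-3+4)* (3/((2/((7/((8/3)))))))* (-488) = -1921.50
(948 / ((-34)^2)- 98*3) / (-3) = 28243 / 289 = 97.73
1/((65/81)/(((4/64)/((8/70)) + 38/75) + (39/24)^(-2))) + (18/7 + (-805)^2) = 79728347754437/123032000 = 648029.36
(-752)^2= 565504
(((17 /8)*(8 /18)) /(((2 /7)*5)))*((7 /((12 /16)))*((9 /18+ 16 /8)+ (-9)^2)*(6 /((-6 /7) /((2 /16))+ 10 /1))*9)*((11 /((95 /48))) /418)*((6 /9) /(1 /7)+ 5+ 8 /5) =658273252 /496375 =1326.16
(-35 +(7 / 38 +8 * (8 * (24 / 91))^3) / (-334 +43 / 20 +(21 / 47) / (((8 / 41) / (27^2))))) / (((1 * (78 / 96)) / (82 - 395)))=13461.38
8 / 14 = 4 / 7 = 0.57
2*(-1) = -2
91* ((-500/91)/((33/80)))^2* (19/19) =16145.47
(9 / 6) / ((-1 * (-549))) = 1 / 366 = 0.00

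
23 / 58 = 0.40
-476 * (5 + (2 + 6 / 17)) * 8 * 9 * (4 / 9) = -112000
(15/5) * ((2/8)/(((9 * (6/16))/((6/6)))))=2/9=0.22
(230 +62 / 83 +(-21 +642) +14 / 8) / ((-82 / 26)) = -3683693 / 13612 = -270.62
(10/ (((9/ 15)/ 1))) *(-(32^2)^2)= -52428800/ 3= -17476266.67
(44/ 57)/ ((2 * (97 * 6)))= 0.00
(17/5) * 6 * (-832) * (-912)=77395968/5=15479193.60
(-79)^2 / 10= 6241 / 10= 624.10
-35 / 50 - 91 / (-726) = -1043 / 1815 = -0.57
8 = 8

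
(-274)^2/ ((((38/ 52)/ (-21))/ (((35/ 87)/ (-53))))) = 478234120/ 29203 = 16376.20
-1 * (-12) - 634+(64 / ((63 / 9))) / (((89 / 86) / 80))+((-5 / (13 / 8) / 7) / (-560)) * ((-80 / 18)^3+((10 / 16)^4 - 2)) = 28677898363105 / 338568781824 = 84.70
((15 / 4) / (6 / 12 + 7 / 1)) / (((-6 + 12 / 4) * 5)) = -1 / 30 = -0.03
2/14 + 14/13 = 111/91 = 1.22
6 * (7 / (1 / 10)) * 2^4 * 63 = 423360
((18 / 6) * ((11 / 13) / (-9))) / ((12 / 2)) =-11 / 234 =-0.05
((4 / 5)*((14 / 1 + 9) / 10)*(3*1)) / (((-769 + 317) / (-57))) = 3933 / 5650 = 0.70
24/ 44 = 6/ 11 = 0.55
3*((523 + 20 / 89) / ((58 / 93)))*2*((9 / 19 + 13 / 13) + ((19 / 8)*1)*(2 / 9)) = 1976256913 / 196156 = 10074.92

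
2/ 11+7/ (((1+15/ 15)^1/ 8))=310/ 11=28.18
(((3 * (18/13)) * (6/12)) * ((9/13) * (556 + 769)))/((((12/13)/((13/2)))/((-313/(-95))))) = 6718545/152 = 44200.95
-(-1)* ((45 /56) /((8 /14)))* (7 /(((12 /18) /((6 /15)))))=189 /32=5.91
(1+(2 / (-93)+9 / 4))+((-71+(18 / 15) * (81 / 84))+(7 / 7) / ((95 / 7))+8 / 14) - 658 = -179095513 / 247380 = -723.97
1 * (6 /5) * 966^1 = 5796 /5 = 1159.20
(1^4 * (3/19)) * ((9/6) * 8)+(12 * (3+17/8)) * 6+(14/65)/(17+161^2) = 5940515428/16016715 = 370.89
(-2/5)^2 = 4/25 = 0.16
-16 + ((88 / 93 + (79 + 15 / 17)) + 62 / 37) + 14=4709258 / 58497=80.50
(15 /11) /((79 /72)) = 1080 /869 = 1.24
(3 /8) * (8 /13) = 3 /13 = 0.23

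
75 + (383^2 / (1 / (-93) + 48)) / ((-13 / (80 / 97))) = -669277935 / 5627843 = -118.92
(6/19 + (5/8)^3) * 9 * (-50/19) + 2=-1040743/92416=-11.26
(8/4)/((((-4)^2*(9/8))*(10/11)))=11/90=0.12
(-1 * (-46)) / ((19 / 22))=1012 / 19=53.26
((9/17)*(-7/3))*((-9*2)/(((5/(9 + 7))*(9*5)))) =672/425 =1.58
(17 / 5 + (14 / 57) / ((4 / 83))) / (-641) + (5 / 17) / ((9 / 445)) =270735757 / 18633870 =14.53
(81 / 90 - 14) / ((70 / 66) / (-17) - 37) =73491 / 207920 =0.35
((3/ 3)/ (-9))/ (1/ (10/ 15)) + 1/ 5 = 17/ 135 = 0.13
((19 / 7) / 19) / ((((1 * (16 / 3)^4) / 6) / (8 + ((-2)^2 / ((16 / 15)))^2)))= 85779 / 3670016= 0.02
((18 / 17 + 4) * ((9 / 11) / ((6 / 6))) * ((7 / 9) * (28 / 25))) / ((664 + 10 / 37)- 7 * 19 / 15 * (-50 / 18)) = 16839144 / 3217386425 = 0.01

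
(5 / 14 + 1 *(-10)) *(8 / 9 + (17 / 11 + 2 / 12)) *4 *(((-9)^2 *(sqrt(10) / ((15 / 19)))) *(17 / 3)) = -184451.75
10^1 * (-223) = -2230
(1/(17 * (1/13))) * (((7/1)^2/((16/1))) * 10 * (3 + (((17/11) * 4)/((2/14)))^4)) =163507477721315/1991176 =82116034.81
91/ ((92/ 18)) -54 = -1665/ 46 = -36.20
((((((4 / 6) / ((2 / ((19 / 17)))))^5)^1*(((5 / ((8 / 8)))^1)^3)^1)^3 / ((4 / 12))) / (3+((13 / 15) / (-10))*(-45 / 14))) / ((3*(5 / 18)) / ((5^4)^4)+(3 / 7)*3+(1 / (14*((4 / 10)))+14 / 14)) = 0.27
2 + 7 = 9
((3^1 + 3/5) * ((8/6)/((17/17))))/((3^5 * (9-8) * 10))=4/2025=0.00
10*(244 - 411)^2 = 278890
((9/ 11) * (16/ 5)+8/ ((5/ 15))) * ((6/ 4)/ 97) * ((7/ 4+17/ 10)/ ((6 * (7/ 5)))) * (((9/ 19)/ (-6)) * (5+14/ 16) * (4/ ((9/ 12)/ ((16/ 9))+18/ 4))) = -1582584/ 24834425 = -0.06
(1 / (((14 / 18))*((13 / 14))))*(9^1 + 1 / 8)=657 / 52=12.63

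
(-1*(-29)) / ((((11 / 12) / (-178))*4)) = -15486 / 11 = -1407.82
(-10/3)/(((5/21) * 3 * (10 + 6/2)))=-0.36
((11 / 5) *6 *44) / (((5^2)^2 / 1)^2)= 2904 / 1953125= 0.00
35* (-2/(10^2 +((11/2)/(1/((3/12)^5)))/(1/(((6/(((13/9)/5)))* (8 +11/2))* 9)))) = -0.62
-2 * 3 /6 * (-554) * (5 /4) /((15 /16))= 2216 /3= 738.67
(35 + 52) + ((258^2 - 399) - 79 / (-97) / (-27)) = 173513909 / 2619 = 66251.97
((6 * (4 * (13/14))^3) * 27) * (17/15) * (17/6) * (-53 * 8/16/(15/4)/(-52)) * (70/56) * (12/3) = 31062876/1715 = 18112.46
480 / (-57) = -160 / 19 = -8.42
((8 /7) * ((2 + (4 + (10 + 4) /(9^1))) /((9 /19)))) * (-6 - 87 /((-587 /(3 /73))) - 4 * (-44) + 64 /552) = 3101.20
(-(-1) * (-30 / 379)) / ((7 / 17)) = -0.19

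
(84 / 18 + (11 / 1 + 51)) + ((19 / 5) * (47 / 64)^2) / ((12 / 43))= 74.01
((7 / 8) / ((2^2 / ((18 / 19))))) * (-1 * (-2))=63 / 152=0.41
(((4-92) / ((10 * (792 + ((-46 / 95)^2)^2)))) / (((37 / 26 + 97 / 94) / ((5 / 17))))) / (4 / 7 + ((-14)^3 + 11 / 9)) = 7074475485 / 14574578238934136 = 0.00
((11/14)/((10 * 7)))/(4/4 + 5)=11/5880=0.00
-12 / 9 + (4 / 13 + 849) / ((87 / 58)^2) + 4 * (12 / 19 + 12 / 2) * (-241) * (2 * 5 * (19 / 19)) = -141276728 / 2223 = -63552.28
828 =828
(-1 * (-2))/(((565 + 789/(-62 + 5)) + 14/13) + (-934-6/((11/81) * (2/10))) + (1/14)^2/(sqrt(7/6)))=-398796058749088/120172062402561623-1446889444 * sqrt(42)/360516187207684869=-0.00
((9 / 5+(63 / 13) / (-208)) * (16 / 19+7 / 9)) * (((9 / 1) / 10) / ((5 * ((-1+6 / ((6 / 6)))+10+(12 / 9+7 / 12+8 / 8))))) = 0.03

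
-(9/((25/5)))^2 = -81/25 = -3.24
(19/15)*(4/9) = 76/135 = 0.56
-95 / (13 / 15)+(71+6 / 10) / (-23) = -168529 / 1495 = -112.73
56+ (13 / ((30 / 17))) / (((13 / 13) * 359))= 56.02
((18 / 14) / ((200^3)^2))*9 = 81 / 448000000000000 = 0.00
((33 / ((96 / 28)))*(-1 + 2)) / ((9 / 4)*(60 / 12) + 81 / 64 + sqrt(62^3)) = -493416 / 975549887 + 2444288*sqrt(62) / 975549887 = 0.02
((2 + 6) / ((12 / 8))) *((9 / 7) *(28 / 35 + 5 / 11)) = 3312 / 385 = 8.60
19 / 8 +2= 35 / 8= 4.38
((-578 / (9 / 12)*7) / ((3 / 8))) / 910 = -9248 / 585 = -15.81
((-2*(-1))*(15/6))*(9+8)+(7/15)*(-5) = 248/3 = 82.67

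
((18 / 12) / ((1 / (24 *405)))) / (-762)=-2430 / 127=-19.13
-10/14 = -5/7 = -0.71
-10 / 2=-5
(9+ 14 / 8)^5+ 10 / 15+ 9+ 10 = 441085745 / 3072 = 143582.60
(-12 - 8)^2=400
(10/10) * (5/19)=5/19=0.26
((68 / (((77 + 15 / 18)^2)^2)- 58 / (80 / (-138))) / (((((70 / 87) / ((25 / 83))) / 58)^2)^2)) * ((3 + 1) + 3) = 68864530988355130263164812875 / 442421234378651149636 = 155653765.32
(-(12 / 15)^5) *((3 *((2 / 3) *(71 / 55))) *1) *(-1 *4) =581632 / 171875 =3.38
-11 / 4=-2.75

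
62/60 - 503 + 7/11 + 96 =-133759/330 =-405.33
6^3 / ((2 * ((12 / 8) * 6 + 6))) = 36 / 5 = 7.20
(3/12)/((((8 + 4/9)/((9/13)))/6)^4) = 3486784401/238214277184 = 0.01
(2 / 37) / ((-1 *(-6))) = 1 / 111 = 0.01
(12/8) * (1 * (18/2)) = 13.50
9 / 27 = 1 / 3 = 0.33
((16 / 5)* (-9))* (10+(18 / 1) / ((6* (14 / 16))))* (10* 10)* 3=-812160 / 7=-116022.86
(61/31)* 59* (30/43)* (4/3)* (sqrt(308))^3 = 88679360* sqrt(77)/1333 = 583764.61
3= 3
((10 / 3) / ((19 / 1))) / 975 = 0.00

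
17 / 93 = 0.18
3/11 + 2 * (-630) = -13857/11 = -1259.73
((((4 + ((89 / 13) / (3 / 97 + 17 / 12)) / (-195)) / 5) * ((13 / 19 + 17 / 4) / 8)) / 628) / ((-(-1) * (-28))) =-530697 / 19027769488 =-0.00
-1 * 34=-34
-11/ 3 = -3.67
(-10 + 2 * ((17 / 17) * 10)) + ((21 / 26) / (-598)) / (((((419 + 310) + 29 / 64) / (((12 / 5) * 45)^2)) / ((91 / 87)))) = 4038911774 / 404805635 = 9.98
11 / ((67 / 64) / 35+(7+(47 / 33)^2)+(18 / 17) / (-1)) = 456160320 / 331734451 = 1.38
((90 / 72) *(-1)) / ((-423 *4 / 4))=5 / 1692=0.00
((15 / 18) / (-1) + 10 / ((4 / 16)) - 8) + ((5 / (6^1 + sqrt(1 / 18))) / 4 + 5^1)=141209 / 3882 - 15 * sqrt(2) / 2588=36.37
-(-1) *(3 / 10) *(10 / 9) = 1 / 3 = 0.33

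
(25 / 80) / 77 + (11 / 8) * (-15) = -25405 / 1232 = -20.62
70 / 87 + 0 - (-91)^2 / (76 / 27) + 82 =-18904565 / 6612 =-2859.13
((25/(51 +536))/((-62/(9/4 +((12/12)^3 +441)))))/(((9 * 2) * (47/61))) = -2709925/123157296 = -0.02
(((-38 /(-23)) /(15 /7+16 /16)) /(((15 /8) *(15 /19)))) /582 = 10108 /16565175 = 0.00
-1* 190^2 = -36100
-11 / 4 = -2.75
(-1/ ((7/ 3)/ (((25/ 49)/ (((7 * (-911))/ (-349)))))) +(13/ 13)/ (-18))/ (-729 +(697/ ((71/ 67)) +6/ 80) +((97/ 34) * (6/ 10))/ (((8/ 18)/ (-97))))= 1234139395/ 8129565669834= 0.00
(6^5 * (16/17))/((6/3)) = 3659.29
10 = 10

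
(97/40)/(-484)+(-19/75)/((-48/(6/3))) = 4831/871200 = 0.01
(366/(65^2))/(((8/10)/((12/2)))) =549/845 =0.65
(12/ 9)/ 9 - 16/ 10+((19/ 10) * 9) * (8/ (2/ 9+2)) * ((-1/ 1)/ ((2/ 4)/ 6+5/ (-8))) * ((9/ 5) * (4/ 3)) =11903564/ 43875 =271.31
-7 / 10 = -0.70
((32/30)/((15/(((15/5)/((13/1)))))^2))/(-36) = -4/570375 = -0.00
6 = 6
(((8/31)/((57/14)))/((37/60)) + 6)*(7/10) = 465493/108965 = 4.27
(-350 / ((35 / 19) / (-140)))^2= 707560000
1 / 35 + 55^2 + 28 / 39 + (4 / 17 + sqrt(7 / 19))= sqrt(133) / 19 + 70217908 / 23205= 3026.59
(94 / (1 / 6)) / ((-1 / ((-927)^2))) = -484661556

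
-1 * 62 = -62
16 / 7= 2.29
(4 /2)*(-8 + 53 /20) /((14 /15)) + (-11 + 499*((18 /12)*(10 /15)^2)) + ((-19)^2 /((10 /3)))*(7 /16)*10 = 263429 /336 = 784.01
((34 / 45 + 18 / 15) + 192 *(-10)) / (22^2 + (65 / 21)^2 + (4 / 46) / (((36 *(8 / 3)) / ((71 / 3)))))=-1556377984 / 400528355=-3.89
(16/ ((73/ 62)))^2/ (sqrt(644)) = 492032*sqrt(161)/ 857969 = 7.28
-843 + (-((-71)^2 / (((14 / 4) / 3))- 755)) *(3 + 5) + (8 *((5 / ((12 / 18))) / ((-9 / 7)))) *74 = -689287 / 21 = -32823.19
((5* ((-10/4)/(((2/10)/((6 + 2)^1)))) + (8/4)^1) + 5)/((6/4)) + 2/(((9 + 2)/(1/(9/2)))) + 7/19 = -617453/1881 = -328.26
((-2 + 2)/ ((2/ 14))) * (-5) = 0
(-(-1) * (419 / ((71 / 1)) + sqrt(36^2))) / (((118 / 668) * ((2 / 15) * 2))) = 7452375 / 8378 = 889.52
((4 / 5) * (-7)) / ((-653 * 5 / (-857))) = -23996 / 16325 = -1.47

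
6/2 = 3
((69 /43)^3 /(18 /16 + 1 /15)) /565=7884216 /1284753613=0.01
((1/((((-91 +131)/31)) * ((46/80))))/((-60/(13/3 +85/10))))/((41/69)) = -2387/4920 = -0.49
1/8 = 0.12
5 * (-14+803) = 3945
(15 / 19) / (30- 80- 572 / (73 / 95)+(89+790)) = 365 / 39121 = 0.01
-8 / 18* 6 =-8 / 3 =-2.67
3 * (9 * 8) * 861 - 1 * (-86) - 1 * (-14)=186076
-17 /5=-3.40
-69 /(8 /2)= -69 /4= -17.25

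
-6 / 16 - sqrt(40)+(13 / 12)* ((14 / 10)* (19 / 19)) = -5.18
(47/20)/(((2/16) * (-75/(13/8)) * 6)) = -611/9000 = -0.07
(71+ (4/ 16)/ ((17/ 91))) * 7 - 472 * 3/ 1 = -61855/ 68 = -909.63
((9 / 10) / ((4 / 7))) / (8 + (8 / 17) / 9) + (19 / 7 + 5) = 389799 / 49280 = 7.91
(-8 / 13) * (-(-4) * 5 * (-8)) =1280 / 13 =98.46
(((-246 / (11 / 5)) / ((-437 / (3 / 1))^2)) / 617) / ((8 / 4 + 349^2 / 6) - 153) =-13284 / 31338561553937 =-0.00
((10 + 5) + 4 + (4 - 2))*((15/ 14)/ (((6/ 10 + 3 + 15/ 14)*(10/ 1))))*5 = 2.41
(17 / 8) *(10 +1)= 187 / 8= 23.38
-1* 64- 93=-157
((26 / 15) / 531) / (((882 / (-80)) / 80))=-16640 / 702513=-0.02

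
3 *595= 1785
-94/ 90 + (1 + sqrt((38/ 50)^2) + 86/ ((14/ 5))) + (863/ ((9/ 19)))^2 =47051227093/ 14175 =3319310.55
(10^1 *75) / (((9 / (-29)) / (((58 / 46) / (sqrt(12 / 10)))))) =-105125 *sqrt(30) / 207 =-2781.61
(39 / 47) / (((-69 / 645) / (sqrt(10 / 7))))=-9.27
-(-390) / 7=390 / 7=55.71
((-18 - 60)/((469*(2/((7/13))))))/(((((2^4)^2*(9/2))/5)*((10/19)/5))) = -95/51456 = -0.00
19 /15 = 1.27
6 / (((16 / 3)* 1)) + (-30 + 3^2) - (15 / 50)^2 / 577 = -2293593 / 115400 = -19.88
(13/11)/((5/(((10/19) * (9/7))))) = 234/1463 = 0.16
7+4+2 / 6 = 34 / 3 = 11.33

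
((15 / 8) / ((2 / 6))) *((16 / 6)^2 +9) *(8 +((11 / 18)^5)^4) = 73940257798843579517743451525 / 101985889731168625395499008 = 725.00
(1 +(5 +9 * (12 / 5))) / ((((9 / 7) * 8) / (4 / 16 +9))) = 5957 / 240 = 24.82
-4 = -4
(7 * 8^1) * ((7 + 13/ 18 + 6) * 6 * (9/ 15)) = 13832/ 5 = 2766.40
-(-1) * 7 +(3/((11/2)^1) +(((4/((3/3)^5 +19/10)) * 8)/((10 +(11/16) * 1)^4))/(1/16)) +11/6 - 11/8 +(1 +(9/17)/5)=9.12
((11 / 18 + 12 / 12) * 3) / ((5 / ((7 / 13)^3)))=9947 / 65910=0.15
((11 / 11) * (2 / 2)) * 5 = 5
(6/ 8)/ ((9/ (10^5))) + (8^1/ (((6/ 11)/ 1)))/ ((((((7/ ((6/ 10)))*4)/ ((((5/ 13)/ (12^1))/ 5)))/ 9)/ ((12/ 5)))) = 56875297/ 6825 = 8333.38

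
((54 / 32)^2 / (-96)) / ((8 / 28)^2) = -11907 / 32768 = -0.36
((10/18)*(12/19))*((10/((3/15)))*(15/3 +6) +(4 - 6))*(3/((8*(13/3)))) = 4110/247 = 16.64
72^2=5184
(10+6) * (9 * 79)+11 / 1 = 11387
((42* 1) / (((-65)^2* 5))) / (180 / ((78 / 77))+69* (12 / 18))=21 / 2362750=0.00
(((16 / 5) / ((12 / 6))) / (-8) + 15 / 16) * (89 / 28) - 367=-816829 / 2240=-364.66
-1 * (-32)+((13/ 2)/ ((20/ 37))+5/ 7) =12527/ 280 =44.74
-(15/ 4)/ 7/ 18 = -5/ 168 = -0.03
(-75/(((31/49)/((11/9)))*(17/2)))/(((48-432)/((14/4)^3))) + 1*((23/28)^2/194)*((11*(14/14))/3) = 22115206949/11542261248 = 1.92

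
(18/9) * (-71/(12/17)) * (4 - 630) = 377791/3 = 125930.33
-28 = -28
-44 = -44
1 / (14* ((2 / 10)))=5 / 14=0.36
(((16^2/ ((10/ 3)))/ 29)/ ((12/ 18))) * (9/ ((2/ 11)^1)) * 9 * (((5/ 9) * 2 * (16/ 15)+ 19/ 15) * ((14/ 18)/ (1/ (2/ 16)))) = 305844/ 725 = 421.85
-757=-757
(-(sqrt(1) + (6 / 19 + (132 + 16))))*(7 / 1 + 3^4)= -249656 / 19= -13139.79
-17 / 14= -1.21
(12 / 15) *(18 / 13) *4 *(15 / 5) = 864 / 65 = 13.29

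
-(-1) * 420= 420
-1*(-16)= 16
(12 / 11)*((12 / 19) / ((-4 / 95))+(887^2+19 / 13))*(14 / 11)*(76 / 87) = 43529606176 / 45617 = 954240.88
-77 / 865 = -0.09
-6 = -6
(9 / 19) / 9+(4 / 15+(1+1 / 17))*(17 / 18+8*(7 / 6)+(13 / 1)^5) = 21460589144 / 43605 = 492158.91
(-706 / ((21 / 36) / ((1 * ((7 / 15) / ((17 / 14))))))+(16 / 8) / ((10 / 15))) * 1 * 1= -39281 / 85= -462.13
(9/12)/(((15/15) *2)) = 3/8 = 0.38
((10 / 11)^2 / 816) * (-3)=-25 / 8228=-0.00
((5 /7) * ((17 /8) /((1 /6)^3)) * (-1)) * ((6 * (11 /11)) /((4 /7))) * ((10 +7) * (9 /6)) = -351135 /4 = -87783.75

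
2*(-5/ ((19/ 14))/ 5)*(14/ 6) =-196/ 57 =-3.44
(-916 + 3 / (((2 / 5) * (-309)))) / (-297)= 188701 / 61182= 3.08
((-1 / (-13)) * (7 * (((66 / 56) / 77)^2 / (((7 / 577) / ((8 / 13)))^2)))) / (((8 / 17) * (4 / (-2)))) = -50938137 / 147699916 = -0.34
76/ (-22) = -3.45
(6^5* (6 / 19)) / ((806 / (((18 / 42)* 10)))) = 699840 / 53599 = 13.06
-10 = -10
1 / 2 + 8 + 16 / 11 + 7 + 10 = 593 / 22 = 26.95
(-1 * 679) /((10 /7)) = -4753 /10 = -475.30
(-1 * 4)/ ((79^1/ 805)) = -3220/ 79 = -40.76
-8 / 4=-2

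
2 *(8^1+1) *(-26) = -468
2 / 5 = 0.40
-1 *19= -19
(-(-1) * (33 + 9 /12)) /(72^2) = 5 /768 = 0.01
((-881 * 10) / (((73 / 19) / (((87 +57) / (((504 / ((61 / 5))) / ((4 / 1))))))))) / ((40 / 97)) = -198089326 / 2555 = -77530.07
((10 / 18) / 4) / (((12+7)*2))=5 / 1368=0.00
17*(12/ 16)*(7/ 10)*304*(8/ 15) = 36176/ 25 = 1447.04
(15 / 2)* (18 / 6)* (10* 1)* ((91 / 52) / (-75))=-21 / 4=-5.25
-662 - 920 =-1582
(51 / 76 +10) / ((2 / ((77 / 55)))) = 5677 / 760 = 7.47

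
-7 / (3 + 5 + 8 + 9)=-7 / 25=-0.28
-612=-612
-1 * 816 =-816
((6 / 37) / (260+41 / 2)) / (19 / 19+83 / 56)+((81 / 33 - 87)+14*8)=26404386 / 961741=27.45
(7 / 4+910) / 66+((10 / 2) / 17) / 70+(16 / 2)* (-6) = -1073843 / 31416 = -34.18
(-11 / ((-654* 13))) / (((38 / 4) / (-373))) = -4103 / 80769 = -0.05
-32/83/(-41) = 32/3403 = 0.01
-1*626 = -626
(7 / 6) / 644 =1 / 552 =0.00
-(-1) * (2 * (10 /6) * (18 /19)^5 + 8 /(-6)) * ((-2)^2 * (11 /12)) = 98904124 /22284891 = 4.44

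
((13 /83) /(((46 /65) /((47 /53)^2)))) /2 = 1866605 /21449524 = 0.09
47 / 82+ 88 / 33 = 797 / 246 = 3.24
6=6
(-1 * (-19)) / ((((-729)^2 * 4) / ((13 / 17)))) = 0.00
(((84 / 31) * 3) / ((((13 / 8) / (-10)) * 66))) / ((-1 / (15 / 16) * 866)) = 1575 / 1919489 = 0.00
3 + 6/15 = 17/5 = 3.40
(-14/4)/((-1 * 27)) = 7/54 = 0.13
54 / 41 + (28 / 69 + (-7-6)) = -31903 / 2829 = -11.28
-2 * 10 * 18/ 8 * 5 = -225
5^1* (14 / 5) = 14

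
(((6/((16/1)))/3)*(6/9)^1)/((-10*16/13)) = -13/1920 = -0.01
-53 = -53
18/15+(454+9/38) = 86533/190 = 455.44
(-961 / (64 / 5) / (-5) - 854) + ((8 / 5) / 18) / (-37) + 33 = -85885951 / 106560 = -805.99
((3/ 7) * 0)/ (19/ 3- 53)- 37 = -37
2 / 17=0.12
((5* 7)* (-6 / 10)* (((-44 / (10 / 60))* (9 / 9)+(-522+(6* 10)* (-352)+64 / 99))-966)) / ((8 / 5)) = 9906155 / 33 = 300186.52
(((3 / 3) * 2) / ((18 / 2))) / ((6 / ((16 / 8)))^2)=0.02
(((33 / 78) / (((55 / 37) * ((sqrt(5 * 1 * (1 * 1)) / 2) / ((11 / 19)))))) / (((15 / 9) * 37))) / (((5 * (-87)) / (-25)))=11 * sqrt(5) / 179075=0.00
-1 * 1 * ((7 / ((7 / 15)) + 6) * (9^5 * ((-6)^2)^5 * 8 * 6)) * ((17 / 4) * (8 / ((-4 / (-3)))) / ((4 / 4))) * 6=-550651737558859776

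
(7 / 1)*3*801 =16821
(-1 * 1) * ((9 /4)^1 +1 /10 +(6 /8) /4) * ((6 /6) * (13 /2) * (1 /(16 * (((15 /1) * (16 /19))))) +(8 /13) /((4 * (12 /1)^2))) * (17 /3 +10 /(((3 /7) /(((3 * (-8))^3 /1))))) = 1955123417317 /71884800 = 27198.01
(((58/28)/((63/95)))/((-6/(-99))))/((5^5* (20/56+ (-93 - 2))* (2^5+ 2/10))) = -6061/1119956250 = -0.00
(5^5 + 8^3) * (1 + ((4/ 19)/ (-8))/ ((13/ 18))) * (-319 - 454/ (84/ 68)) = -137136722/ 57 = -2405907.40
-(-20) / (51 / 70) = 1400 / 51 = 27.45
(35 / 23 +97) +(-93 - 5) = 12 / 23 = 0.52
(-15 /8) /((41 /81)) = -1215 /328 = -3.70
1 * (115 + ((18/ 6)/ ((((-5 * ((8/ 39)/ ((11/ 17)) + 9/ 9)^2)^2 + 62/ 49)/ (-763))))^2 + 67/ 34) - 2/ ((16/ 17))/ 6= 13310137996629623883411176951171927/ 13147410665657293709141306205744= 1012.38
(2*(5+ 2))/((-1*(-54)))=7/27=0.26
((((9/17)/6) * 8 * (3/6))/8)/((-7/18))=-27/238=-0.11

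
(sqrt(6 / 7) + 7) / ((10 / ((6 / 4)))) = 3 * sqrt(42) / 140 + 21 / 20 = 1.19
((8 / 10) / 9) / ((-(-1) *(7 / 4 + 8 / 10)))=16 / 459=0.03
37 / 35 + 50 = 1787 / 35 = 51.06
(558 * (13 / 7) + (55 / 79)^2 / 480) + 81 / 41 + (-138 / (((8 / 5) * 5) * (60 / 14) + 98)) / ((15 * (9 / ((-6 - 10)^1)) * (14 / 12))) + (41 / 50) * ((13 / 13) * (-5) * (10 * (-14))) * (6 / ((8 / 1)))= 194903623861563 / 132689651360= 1468.87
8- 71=-63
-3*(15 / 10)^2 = -27 / 4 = -6.75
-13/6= -2.17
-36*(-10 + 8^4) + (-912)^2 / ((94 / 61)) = 18454680 / 47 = 392652.77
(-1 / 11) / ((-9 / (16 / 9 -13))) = -101 / 891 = -0.11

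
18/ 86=9/ 43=0.21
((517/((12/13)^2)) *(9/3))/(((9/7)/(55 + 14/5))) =176755579/2160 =81831.29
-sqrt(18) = -3 * sqrt(2) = -4.24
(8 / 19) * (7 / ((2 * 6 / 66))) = 308 / 19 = 16.21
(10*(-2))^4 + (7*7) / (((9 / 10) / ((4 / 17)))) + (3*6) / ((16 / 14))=97937479 / 612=160028.56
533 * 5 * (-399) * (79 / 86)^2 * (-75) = 497720530125 / 7396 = 67295907.26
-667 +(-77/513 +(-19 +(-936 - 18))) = -841397/513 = -1640.15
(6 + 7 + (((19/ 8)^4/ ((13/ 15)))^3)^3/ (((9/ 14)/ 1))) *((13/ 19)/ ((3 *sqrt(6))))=324195137247480366778438465407701092914831558182086109297 *sqrt(6)/ 45267077891876821287528451995747384343658496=17542830249495.55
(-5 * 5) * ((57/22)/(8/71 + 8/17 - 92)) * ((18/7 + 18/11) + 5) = 81297485/12461064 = 6.52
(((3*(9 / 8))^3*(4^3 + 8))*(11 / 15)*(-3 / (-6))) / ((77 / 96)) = 177147 / 140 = 1265.34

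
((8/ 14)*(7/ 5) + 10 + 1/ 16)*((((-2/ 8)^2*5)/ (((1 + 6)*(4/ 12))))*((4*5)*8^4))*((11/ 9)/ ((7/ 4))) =12235520/ 147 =83234.83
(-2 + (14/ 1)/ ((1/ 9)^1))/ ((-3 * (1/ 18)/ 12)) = -8928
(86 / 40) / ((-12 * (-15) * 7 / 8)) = 43 / 3150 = 0.01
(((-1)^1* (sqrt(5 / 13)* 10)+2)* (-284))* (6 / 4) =-852+4260* sqrt(65) / 13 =1789.94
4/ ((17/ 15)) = 60/ 17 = 3.53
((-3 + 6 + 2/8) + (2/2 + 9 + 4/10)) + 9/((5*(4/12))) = 381/20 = 19.05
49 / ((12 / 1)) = 49 / 12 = 4.08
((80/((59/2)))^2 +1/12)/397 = 310681/16583484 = 0.02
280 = 280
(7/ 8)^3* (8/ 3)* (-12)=-343/ 16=-21.44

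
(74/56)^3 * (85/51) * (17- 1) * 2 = 123.06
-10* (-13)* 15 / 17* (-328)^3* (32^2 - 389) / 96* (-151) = 68728296884000 / 17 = 4042840993176.47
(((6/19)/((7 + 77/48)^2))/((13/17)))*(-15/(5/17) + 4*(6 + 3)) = -3525120/42130543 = -0.08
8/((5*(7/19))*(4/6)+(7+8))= 456/925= 0.49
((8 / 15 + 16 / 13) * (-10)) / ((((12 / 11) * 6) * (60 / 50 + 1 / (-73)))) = -345290 / 151983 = -2.27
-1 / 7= -0.14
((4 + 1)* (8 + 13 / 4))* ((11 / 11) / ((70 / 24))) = 135 / 7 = 19.29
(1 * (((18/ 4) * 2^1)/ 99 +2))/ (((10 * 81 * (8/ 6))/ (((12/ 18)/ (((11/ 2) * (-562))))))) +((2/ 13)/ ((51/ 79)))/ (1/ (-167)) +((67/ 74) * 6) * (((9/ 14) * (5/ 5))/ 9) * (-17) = -146273089759627/ 3152816847180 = -46.39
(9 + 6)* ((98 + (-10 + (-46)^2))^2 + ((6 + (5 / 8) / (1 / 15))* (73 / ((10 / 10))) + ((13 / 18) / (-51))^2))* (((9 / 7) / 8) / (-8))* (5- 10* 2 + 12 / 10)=26907210024445 / 1331712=20204976.77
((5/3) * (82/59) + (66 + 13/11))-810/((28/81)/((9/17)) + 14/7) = -443994344/1882749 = -235.82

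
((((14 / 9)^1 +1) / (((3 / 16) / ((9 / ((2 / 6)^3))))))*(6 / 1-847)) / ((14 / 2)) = -2785392 / 7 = -397913.14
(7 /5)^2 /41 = 49 /1025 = 0.05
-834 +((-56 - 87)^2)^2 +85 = 418160852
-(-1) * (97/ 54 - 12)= -551/ 54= -10.20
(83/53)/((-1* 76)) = -83/4028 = -0.02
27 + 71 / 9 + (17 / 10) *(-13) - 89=-6859 / 90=-76.21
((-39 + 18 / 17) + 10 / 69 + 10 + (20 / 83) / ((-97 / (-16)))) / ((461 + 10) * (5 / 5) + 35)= -262127495 / 4778574438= -0.05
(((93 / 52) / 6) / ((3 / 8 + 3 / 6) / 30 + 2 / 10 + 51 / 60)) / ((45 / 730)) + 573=5833133 / 10101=577.48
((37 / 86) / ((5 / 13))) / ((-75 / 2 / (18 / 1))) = -2886 / 5375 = -0.54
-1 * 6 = -6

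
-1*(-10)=10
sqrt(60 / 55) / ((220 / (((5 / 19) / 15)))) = sqrt(33) / 68970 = 0.00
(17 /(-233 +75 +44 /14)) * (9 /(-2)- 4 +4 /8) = 238 /271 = 0.88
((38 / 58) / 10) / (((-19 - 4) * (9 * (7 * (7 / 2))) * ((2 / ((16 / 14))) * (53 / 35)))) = -76 / 15589791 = -0.00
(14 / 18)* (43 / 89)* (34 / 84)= 731 / 4806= 0.15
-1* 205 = -205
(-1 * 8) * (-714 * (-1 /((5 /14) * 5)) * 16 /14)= -91392 /25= -3655.68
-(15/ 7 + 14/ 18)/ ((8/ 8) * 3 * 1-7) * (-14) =-92/ 9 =-10.22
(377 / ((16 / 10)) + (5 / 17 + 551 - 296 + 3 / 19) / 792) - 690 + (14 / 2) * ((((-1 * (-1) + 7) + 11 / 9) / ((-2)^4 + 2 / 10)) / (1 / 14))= -398.26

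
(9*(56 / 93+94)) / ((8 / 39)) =514683 / 124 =4150.67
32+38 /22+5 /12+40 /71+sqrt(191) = sqrt(191)+325277 /9372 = 48.53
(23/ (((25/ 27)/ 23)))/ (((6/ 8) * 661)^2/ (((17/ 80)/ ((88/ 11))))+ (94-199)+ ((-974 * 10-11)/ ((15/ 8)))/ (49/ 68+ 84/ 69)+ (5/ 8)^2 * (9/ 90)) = 1755333504/ 28418804765665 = 0.00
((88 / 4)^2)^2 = 234256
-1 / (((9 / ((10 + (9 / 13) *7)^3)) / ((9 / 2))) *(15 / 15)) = -7189057 / 4394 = -1636.11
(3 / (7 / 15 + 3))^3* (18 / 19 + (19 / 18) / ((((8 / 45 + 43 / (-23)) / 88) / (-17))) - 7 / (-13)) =2167351718625 / 3577208128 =605.88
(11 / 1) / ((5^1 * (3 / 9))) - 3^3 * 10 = -1317 / 5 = -263.40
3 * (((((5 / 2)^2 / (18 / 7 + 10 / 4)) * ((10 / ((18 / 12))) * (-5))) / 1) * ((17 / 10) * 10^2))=-20950.70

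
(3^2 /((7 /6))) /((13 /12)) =648 /91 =7.12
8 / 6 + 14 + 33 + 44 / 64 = 2353 / 48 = 49.02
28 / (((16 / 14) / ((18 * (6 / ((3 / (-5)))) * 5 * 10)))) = -220500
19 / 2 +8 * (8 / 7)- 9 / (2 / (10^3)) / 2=-31239 / 14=-2231.36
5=5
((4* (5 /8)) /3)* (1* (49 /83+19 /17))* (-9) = -12.81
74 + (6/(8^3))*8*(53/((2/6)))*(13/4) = 122.45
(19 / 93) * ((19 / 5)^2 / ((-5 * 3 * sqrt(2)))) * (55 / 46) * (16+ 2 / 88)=-322373 * sqrt(2) / 171120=-2.66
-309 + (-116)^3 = -1561205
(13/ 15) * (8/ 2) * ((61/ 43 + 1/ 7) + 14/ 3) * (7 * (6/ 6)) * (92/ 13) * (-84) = -89844.49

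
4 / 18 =2 / 9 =0.22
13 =13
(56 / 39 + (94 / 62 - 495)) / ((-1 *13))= 594886 / 15717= 37.85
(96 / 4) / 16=3 / 2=1.50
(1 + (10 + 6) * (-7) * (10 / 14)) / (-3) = 79 / 3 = 26.33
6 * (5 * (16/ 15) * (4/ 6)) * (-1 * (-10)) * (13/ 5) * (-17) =-28288/ 3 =-9429.33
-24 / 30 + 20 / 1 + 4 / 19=1844 / 95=19.41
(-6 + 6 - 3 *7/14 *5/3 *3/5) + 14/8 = 1/4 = 0.25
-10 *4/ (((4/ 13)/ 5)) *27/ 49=-17550/ 49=-358.16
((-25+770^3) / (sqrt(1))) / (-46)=-456532975 / 46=-9924629.89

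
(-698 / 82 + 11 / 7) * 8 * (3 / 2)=-23904 / 287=-83.29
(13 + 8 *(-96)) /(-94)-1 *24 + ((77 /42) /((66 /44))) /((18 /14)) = -114343 /7614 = -15.02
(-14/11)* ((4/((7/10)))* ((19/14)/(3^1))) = -760/231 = -3.29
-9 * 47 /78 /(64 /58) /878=-4089 /730496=-0.01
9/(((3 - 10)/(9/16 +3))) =-513/112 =-4.58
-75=-75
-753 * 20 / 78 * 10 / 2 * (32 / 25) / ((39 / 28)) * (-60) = 8995840 / 169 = 53229.82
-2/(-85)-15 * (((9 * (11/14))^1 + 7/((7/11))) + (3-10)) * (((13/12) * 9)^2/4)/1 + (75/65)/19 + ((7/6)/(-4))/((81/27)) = -668208485239/169303680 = -3946.80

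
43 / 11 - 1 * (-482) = 485.91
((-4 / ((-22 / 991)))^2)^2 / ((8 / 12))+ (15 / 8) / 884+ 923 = 163699881563440319 / 103541152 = 1581012750.98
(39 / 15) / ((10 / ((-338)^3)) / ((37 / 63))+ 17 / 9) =83581024644 / 60721243045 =1.38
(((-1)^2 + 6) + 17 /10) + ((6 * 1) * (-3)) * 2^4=-2793 /10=-279.30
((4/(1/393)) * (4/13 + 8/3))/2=30392/13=2337.85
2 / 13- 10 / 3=-124 / 39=-3.18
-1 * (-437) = 437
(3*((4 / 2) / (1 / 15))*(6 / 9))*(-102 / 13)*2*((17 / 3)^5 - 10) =-1927700720 / 351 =-5492024.84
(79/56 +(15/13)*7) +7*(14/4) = 24743/728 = 33.99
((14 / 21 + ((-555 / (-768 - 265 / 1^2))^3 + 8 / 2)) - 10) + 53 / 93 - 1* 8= -1292534875844 / 102514173141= -12.61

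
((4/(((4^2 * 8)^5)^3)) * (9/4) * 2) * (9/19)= 81/385365782469381738054997774434304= 0.00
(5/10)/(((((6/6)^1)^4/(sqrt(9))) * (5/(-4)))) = -6/5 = -1.20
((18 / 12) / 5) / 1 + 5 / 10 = 4 / 5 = 0.80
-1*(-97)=97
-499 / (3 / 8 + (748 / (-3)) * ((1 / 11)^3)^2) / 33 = -58446872 / 1448915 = -40.34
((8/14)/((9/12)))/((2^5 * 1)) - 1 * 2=-1.98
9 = 9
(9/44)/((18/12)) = 3/22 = 0.14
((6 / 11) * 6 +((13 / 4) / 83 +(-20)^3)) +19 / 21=-7995.78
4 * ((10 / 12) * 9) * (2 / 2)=30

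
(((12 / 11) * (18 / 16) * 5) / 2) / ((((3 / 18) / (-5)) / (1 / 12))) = -675 / 88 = -7.67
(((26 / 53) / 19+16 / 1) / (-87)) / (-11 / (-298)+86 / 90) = -72136860 / 388662727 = -0.19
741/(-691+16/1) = -247/225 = -1.10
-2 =-2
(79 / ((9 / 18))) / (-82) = -79 / 41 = -1.93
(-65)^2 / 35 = 845 / 7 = 120.71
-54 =-54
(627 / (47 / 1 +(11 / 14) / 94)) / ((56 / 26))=127699 / 20621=6.19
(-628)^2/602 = 197192/301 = 655.12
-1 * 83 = -83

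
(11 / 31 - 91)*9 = -25290 / 31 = -815.81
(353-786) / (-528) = 433 / 528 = 0.82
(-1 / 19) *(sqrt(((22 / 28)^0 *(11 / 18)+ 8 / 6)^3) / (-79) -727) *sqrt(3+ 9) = sqrt(3) *(35 *sqrt(70)+ 6202764) / 81054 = 132.55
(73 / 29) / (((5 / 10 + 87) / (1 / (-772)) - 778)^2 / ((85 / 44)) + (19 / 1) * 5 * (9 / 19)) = 6205 / 5957281196109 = 0.00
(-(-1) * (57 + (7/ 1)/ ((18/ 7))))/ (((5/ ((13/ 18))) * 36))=2795/ 11664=0.24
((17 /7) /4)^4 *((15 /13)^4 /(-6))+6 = 209252863317 /35110380032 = 5.96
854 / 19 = 44.95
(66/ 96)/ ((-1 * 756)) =-11/ 12096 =-0.00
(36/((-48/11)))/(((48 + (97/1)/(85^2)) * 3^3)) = -79475/12488292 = -0.01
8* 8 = 64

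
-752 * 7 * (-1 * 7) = 36848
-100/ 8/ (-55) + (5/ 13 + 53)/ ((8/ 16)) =30601/ 286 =107.00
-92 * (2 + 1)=-276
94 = 94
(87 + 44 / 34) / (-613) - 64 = -668445 / 10421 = -64.14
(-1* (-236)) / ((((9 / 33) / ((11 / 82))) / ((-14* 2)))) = -399784 / 123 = -3250.28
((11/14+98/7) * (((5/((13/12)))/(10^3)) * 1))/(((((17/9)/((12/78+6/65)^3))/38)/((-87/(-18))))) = 1051149312/10621121875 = 0.10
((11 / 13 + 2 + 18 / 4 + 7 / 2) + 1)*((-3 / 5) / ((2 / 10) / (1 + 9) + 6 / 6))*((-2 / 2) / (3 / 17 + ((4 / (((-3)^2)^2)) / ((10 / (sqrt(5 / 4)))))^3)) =40775764329444375 / 1032632992757717 - 17391406725*sqrt(5) / 1032632992757717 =39.49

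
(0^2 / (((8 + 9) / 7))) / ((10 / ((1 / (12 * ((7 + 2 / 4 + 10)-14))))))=0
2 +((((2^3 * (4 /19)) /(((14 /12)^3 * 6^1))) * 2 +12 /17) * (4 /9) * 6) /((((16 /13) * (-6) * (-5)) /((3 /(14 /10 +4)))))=2.04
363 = 363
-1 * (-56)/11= 56/11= 5.09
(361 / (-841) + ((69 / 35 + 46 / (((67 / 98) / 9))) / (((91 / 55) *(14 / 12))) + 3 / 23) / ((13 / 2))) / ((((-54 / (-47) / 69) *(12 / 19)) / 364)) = 3220843098918827 / 1938224106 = 1661749.58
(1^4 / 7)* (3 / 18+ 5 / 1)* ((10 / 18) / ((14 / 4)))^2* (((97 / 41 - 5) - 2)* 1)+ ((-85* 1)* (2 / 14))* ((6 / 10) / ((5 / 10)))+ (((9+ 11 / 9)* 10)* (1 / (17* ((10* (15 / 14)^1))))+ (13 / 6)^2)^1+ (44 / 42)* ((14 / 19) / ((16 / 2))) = -205425442499 / 22075816140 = -9.31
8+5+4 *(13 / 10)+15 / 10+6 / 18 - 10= 10.03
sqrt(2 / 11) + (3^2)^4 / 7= sqrt(22) / 11 + 6561 / 7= 937.71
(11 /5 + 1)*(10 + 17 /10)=936 /25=37.44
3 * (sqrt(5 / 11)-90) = -270 + 3 * sqrt(55) / 11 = -267.98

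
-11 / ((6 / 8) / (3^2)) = -132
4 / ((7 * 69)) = 4 / 483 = 0.01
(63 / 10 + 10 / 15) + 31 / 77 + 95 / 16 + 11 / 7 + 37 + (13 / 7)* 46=2537429 / 18480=137.31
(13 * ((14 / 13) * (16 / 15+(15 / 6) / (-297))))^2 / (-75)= -2.93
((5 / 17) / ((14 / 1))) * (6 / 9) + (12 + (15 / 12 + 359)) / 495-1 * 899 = -211641889 / 235620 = -898.23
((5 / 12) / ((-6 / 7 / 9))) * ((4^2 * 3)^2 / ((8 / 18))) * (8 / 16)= -11340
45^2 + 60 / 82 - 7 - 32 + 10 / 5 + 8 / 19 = 1549550 / 779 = 1989.15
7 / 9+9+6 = 15.78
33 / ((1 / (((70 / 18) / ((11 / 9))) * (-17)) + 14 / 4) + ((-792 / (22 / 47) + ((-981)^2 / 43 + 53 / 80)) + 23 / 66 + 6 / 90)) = 445793040 / 279539896001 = 0.00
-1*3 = -3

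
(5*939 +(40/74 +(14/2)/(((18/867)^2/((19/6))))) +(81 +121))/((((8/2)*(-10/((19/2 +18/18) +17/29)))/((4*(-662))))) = 19161269218301/463536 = 41337176.01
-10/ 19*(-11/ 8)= 55/ 76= 0.72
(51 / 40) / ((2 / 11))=561 / 80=7.01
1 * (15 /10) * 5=15 /2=7.50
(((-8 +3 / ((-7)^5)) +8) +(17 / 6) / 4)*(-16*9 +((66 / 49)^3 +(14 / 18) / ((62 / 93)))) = -99.42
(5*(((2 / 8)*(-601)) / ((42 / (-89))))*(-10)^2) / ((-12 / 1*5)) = -1337225 / 504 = -2653.22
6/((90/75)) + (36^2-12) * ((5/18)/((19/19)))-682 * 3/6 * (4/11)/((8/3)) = 1891/6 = 315.17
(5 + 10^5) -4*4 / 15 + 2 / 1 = 1500089 / 15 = 100005.93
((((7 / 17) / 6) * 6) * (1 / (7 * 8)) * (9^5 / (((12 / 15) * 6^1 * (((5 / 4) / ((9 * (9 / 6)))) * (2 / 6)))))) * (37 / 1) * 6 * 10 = 6506244.60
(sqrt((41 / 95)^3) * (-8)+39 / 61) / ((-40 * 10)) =-39 / 24400+41 * sqrt(3895) / 451250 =0.00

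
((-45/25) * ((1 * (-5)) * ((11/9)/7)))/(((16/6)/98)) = 231/4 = 57.75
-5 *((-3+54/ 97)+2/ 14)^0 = -5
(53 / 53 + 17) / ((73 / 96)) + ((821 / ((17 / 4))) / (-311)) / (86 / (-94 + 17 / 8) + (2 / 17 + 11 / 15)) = 747467724 / 24133289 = 30.97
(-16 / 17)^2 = 256 / 289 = 0.89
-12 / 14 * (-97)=582 / 7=83.14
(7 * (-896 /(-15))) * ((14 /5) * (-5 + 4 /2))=-87808 /25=-3512.32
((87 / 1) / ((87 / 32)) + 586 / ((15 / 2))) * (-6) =-3304 / 5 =-660.80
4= 4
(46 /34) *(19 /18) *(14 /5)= 4.00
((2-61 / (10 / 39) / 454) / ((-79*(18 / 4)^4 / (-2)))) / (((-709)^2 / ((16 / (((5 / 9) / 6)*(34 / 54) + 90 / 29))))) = 49748224 / 54230125940752725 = 0.00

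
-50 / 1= -50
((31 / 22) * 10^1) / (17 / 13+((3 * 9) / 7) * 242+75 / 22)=0.02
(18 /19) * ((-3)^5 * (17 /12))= -12393 /38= -326.13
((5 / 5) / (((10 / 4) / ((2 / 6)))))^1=0.13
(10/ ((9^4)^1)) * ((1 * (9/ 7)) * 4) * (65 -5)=800/ 1701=0.47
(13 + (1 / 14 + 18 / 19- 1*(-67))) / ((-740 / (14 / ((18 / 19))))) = -21551 / 13320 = -1.62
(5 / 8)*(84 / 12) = 35 / 8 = 4.38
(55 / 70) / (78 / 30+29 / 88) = 2420 / 9023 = 0.27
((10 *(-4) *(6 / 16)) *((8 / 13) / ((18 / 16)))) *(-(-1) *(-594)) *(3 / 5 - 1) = -1949.54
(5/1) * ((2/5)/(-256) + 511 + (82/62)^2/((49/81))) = 2569.45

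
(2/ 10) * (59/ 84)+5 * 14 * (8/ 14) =16859/ 420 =40.14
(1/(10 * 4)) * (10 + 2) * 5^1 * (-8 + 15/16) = -339/32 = -10.59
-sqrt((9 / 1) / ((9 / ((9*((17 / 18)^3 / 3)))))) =-17*sqrt(102) / 108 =-1.59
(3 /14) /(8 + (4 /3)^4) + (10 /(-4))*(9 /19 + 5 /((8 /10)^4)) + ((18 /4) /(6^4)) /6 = -6582282695 /207760896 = -31.68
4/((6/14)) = 28/3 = 9.33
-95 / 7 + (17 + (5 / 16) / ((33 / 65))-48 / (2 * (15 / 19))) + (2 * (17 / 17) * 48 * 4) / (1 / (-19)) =-135317137 / 18480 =-7322.36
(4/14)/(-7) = -2/49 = -0.04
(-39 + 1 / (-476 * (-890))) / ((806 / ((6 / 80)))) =-49565877 / 13658153600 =-0.00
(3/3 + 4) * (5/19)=1.32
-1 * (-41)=41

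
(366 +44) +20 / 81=33230 / 81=410.25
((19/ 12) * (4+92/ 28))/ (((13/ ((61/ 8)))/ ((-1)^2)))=19703/ 2912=6.77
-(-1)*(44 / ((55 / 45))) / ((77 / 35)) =180 / 11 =16.36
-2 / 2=-1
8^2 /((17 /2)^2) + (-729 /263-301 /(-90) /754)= -9705056473 /5157835020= -1.88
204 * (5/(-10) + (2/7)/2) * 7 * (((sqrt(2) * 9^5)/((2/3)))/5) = -9034497 * sqrt(2) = -12776708.19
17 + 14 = 31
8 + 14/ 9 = 86/ 9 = 9.56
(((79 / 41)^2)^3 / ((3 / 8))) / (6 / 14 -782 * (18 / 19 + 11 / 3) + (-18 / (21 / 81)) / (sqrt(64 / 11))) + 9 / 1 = 14329970498369354976 * sqrt(11) / 157475641398858767453485 + 1411323696981421001178901 / 157475641398858767453485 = 8.96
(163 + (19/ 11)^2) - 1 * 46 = 14518/ 121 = 119.98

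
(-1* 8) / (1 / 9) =-72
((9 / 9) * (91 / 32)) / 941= 91 / 30112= 0.00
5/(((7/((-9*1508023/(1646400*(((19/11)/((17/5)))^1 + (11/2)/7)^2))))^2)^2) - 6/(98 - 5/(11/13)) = 1.16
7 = 7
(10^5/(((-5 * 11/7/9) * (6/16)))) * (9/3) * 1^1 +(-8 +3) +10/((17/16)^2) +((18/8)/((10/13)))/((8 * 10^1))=-9321944380057/10172800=-916359.74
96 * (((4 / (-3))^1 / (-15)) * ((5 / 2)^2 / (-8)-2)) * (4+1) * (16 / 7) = -5696 / 21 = -271.24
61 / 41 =1.49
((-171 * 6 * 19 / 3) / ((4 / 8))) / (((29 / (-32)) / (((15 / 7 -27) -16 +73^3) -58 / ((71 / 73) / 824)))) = 70240544168832 / 14413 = 4873415955.65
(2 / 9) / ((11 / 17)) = 34 / 99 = 0.34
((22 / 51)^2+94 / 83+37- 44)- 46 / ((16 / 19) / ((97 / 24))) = -3128851789 / 13816512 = -226.46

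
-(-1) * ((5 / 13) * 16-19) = -167 / 13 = -12.85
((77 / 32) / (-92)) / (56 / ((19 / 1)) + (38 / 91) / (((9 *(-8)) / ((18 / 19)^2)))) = -133133 / 14976128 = -0.01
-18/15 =-6/5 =-1.20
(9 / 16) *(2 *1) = 1.12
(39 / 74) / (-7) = -39 / 518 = -0.08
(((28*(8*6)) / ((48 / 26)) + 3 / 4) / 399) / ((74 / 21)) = 2915 / 5624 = 0.52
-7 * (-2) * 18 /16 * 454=14301 /2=7150.50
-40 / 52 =-10 / 13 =-0.77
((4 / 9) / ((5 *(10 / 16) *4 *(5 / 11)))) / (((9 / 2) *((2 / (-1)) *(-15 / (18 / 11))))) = 16 / 16875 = 0.00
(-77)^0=1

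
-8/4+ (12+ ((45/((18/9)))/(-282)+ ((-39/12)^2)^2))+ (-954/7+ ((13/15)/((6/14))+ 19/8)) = -39423931/3790080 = -10.40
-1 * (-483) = 483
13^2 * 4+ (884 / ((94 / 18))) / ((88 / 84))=837.58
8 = 8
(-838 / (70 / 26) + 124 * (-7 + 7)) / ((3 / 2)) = -21788 / 105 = -207.50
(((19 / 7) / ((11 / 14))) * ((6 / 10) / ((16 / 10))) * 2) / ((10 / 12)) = 171 / 55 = 3.11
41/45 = 0.91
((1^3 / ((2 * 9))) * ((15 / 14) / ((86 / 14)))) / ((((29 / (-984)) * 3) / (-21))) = 2870 / 1247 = 2.30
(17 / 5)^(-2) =25 / 289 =0.09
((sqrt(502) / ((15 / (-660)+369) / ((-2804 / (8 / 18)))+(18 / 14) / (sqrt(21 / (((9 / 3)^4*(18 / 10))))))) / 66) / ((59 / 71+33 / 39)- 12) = -25459858783359*sqrt(52710) / 601975418914428241- 18015077564575*sqrt(502) / 2407901675657712964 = -0.01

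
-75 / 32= -2.34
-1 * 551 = -551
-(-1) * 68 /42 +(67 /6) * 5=2413 /42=57.45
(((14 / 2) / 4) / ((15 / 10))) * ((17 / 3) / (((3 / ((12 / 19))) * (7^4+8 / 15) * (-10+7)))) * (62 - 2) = -1400 / 120783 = -0.01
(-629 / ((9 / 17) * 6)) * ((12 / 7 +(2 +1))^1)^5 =-15499065087 / 33614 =-461089.58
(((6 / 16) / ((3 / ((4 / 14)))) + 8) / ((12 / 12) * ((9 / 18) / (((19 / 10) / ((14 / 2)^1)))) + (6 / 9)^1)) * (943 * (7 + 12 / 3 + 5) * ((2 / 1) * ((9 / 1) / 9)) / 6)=16125300 / 1001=16109.19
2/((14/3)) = 0.43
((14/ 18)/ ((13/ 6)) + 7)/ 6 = 1.23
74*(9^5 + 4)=4369922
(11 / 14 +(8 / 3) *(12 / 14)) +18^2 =4579 / 14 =327.07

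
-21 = -21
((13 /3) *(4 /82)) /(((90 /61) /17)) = 2.44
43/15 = 2.87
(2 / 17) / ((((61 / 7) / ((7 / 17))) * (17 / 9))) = 882 / 299693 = 0.00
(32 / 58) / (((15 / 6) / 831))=26592 / 145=183.39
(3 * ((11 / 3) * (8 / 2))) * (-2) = -88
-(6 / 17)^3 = -0.04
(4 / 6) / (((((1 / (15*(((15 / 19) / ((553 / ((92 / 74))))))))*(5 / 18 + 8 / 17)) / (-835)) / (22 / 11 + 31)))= -58179627000 / 89025811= -653.51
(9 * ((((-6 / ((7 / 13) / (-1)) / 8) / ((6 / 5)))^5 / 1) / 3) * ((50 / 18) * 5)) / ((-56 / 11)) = -17.24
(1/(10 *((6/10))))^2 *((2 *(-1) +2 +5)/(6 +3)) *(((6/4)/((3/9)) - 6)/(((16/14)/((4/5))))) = -7/432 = -0.02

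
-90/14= -45/7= -6.43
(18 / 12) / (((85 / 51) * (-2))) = -9 / 20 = -0.45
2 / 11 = 0.18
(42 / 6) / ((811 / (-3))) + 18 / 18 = 790 / 811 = 0.97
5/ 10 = 1/ 2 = 0.50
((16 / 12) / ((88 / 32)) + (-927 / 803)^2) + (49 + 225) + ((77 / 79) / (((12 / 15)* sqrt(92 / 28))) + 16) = 385* sqrt(161) / 7268 + 564499721 / 1934427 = 292.49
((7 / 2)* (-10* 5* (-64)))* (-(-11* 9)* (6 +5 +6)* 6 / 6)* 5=94248000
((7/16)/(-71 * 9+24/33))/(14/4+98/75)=-825/5785304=-0.00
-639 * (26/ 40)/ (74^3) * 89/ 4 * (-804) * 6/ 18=6.11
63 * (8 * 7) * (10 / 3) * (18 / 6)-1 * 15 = 35265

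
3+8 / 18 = 31 / 9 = 3.44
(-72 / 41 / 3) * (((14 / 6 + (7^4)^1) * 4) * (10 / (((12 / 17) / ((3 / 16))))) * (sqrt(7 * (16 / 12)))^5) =-960948800 * sqrt(21) / 1107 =-3977977.07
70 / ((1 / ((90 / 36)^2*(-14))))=-6125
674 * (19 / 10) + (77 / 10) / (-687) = 1759529 / 1374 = 1280.59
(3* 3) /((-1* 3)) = -3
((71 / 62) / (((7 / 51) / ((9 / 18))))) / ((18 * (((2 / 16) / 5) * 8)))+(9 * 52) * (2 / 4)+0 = 1224707 / 5208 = 235.16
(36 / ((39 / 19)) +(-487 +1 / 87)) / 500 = -132737 / 141375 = -0.94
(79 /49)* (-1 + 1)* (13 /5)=0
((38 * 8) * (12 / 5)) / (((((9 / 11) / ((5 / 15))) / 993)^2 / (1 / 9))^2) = 213705790919363776 / 885735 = 241275088959.30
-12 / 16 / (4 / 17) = -51 / 16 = -3.19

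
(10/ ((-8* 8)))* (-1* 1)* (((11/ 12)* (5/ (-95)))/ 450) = -11/ 656640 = -0.00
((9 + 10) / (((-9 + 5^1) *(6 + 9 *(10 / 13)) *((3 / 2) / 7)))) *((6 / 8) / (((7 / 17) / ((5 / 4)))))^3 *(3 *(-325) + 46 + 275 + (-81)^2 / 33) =2278518591375 / 247267328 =9214.80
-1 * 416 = -416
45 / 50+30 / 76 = 123 / 95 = 1.29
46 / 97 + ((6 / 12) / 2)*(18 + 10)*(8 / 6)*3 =2762 / 97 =28.47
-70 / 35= -2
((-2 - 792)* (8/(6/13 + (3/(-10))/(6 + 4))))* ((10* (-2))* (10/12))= 412880000/1683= 245323.83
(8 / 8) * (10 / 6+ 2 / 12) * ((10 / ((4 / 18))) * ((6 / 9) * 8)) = 440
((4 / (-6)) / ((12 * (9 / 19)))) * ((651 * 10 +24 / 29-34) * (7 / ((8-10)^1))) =6245281 / 2349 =2658.70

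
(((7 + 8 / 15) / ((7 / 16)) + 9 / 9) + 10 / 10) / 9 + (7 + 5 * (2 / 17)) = 156211 / 16065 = 9.72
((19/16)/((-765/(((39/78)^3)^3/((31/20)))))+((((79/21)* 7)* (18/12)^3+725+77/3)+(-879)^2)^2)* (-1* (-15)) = 9685691049172314795/1079296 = 8974082225054.40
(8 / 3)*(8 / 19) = 64 / 57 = 1.12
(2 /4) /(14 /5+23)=5 /258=0.02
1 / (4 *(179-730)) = -1 / 2204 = -0.00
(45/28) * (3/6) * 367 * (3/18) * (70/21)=9175/56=163.84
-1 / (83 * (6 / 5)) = -5 / 498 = -0.01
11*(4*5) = 220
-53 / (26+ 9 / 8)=-424 / 217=-1.95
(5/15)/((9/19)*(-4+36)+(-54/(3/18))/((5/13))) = -95/235764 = -0.00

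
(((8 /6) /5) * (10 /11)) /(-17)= -8 /561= -0.01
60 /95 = 0.63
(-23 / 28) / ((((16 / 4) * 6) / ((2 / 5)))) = -23 / 1680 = -0.01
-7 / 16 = -0.44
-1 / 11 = -0.09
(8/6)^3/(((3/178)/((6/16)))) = 1424/27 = 52.74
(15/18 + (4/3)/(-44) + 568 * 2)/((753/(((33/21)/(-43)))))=-75029/1359918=-0.06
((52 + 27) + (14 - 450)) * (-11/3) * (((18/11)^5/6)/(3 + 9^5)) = 446148/10292623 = 0.04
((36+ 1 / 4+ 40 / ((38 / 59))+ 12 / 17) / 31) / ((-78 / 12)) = -127987 / 260338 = -0.49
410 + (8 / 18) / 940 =867151 / 2115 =410.00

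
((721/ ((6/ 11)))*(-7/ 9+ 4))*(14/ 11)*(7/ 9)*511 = 523540451/ 243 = 2154487.45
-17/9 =-1.89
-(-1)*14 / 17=14 / 17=0.82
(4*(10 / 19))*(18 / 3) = 240 / 19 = 12.63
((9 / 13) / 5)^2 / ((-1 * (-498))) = 27 / 701350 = 0.00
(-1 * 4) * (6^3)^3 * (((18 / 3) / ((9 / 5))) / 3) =-44789760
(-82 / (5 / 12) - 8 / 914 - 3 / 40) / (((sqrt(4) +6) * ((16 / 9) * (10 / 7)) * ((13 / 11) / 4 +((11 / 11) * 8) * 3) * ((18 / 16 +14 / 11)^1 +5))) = -261289941 / 4846247360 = -0.05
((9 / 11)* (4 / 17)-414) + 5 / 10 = -154577 / 374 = -413.31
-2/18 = -1/9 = -0.11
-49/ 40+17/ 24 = -31/ 60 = -0.52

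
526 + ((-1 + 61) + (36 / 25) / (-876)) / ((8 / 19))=9760043 / 14600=668.50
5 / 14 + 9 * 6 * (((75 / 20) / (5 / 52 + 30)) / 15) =17653 / 21910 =0.81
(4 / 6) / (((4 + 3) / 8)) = 16 / 21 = 0.76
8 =8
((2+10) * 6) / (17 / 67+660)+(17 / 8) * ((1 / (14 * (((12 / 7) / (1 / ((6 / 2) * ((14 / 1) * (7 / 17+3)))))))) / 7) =15806483309 / 144831230208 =0.11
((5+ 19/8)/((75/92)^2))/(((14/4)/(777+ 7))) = 2485.78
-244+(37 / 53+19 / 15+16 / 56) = -1345336 / 5565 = -241.75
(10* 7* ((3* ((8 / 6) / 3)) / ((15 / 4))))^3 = 11239424 / 729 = 15417.59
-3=-3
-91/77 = -13/11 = -1.18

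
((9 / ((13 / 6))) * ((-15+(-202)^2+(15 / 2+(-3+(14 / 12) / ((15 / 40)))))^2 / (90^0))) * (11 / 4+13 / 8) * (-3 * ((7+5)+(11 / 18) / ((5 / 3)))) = -1400442032693837 / 1248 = -1122149064658.52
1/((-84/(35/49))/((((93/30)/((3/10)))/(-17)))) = 155/29988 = 0.01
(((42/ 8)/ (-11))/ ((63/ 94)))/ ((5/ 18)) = -141/ 55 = -2.56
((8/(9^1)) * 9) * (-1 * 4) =-32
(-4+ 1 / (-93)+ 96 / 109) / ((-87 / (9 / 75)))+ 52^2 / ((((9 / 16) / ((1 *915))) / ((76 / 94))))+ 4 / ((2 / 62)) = 1228432923661363 / 345418275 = 3556363.44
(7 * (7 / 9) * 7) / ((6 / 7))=2401 / 54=44.46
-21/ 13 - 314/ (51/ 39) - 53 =-294.73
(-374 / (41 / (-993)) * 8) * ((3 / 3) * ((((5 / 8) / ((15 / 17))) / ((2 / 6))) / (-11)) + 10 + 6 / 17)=30185214 / 41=736224.73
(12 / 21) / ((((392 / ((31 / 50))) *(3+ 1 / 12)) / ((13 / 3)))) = 403 / 317275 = 0.00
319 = 319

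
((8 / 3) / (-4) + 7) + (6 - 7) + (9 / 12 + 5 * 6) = 433 / 12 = 36.08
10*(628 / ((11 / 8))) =50240 / 11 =4567.27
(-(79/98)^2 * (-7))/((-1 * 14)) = -6241/19208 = -0.32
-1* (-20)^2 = -400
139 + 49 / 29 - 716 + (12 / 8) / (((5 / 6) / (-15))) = -17467 / 29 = -602.31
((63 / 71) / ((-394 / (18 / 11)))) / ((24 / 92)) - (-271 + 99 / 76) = 3153441743 / 11693132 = 269.68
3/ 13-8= -101/ 13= -7.77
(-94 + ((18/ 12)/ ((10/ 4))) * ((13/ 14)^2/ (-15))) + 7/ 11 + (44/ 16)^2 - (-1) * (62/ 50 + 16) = -14789217/ 215600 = -68.60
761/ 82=9.28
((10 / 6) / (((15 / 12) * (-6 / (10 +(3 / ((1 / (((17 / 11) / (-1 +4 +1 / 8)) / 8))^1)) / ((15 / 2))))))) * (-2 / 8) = 6892 / 12375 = 0.56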